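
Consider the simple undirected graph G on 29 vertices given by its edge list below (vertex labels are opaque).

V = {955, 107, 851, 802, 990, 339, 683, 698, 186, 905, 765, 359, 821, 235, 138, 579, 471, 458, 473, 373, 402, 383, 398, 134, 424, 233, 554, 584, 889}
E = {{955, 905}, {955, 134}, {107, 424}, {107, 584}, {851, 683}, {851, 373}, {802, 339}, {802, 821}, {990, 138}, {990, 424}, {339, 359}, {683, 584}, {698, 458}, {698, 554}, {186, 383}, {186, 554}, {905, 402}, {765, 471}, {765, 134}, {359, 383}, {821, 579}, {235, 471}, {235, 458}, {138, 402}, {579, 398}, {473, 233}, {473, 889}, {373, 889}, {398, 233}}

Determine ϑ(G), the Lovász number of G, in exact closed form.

Vertex 889 has 2 neighbors: 473, 373.
Vertex 554 has 2 neighbors: 698, 186.
Vertex 339 has 2 neighbors: 802, 359.
N(107) = {424, 584}, |N(107)| = 2.
G on 29 vertices is 2-regular; connected 2-regular on 29 ⇒ C_{29}.
spec(A) ≈ [2.0, 1.9532, 1.8152, 1.5922, 1.2948, 0.9368, 0.5351, 0.1083, -0.3236, -0.7403, -1.1224, -1.452, -1.7137, -1.8953, -1.9883] (distinct, 4 d.p.).
−29·(-2*cos(pi/29)) / ((2)−(-2*cos(pi/29))) = 29*cos(pi/29)/(cos(pi/29) + 1) = ϑ(G).
= 14.457375… (decimal).
Lovász sandwich 14 ≤ 29*cos(pi/29)/(cos(pi/29) + 1) ≤ 15: both strict.

29*cos(pi/29)/(cos(pi/29) + 1)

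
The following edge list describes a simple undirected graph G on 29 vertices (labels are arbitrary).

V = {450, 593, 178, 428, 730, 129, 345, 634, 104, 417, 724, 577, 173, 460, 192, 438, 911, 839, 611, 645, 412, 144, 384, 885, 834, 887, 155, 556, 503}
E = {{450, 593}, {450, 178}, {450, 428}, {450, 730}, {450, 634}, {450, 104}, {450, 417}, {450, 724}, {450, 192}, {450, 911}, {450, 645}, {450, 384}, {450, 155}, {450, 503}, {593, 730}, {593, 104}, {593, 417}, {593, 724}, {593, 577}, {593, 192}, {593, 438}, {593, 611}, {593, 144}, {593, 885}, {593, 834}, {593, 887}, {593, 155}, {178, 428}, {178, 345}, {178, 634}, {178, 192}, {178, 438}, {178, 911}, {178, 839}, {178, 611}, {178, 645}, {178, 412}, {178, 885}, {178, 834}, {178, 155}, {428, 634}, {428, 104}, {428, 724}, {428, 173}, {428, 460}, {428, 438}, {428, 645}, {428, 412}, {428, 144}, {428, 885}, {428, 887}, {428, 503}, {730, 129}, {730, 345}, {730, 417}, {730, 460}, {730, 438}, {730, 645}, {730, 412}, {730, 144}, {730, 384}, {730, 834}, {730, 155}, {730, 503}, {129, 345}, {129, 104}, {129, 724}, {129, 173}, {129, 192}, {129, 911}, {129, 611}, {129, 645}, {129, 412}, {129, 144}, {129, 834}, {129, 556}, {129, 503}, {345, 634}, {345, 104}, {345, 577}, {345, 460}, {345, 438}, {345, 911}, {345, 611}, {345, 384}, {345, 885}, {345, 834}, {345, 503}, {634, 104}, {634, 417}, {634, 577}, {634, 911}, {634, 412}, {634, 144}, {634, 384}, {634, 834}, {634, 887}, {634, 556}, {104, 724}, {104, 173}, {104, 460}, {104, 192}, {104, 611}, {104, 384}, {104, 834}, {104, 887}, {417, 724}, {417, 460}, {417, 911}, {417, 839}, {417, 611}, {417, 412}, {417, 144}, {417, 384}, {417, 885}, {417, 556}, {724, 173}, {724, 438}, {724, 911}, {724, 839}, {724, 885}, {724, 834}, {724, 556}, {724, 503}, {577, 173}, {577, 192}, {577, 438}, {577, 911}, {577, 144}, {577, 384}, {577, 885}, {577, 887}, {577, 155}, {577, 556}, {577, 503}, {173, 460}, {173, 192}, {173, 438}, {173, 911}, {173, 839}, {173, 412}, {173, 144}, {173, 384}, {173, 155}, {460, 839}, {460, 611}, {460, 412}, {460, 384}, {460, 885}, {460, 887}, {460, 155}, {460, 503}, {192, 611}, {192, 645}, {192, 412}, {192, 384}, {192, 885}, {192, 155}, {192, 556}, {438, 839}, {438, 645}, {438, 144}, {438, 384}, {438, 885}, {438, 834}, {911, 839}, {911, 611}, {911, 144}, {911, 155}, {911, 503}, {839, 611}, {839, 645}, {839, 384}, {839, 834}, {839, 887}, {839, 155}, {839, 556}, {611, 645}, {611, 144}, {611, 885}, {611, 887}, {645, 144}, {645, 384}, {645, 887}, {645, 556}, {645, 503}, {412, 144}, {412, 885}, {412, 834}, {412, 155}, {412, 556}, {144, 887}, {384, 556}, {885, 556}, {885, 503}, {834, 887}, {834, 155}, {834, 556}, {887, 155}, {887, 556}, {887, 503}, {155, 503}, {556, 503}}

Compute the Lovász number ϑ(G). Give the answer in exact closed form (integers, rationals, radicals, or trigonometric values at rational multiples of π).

deg(887) = 14; N(887) = {593, 428, 634, 104, 577, 460, 839, 611, 645, 144, 834, 155, 556, 503}.
Vertex 645 has 14 neighbors: 450, 178, 428, 730, 129, 192, 438, 839, 611, 144, 384, 887, 556, 503.
N(144) = {593, 428, 730, 129, 634, 417, 577, 173, 438, 911, 611, 645, 412, 887}, |N(144)| = 14.
N(129) = {730, 345, 104, 724, 173, 192, 911, 611, 645, 412, 144, 834, 556, 503}, |N(129)| = 14.
G on 29 vertices is 14-regular; Paley(29): SR with (k,λ,μ)=(14,6,7).
The 3 distinct eigenvalues: [14.0, 2.193, -3.193].
With N=29: ϑ(G) = 29·(-(-sqrt(29)/2 - 1/2))/(14−(-sqrt(29)/2 - 1/2)) = sqrt(29).
= 5.3852… (decimal).

sqrt(29)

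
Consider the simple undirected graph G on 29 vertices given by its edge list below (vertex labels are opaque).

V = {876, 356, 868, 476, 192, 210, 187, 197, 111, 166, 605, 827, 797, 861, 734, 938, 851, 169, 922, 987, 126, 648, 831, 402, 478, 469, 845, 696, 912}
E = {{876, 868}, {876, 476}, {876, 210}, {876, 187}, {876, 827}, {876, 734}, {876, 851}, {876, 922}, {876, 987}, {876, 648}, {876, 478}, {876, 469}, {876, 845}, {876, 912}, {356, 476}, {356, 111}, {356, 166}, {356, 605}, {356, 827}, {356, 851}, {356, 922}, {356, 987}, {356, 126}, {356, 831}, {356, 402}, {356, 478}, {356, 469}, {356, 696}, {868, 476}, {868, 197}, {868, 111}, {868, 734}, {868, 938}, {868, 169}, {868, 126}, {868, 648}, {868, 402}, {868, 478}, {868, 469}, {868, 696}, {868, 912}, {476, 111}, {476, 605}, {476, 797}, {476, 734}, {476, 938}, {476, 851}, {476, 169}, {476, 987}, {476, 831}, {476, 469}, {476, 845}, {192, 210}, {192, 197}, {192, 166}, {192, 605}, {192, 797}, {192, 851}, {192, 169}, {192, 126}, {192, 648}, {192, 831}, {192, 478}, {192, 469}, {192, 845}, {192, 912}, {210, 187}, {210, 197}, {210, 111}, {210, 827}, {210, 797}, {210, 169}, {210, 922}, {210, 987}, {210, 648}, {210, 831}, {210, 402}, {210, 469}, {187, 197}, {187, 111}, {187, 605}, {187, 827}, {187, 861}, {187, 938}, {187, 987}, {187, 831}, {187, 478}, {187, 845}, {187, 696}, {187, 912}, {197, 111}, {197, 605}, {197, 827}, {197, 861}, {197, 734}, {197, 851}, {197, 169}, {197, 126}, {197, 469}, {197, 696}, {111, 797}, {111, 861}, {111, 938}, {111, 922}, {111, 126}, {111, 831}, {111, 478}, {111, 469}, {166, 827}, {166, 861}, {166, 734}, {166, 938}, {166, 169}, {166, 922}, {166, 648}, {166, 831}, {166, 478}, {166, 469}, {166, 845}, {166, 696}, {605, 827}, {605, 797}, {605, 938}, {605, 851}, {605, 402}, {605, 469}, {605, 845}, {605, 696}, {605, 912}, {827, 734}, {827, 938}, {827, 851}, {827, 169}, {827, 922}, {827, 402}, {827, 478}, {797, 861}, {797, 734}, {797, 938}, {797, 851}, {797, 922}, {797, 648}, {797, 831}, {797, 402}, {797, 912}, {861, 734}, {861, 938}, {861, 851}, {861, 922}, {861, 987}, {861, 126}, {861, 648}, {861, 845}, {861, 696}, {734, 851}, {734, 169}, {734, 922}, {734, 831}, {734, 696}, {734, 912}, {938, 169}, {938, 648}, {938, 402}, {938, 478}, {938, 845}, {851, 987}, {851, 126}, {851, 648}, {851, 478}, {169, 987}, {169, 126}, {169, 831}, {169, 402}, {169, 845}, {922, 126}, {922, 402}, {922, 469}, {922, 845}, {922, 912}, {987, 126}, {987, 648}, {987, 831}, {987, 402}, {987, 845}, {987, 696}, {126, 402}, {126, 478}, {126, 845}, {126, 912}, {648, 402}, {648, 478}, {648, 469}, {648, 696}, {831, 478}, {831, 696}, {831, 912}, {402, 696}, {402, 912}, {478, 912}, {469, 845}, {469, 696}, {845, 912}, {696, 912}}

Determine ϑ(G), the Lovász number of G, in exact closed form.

sqrt(29)

N(922) = {876, 356, 210, 111, 166, 827, 797, 861, 734, 126, 402, 469, 845, 912}, |N(922)| = 14.
deg(197) = 14; N(197) = {868, 192, 210, 187, 111, 605, 827, 861, 734, 851, 169, 126, 469, 696}.
Vertex 476 has 14 neighbors: 876, 356, 868, 111, 605, 797, 734, 938, 851, 169, 987, 831, 469, 845.
N(648) = {876, 868, 192, 210, 166, 797, 861, 938, 851, 987, 402, 478, 469, 696}, |N(648)| = 14.
14-regular, N=29; strongly regular (29,14,6,7).
spec(A) ≈ [14.0, 2.1926, -3.1926] (distinct, 4 d.p.).
−29·(-sqrt(29)/2 - 1/2) / ((14)−(-sqrt(29)/2 - 1/2)) = sqrt(29) = ϑ(G).
= 5.38516… (decimal).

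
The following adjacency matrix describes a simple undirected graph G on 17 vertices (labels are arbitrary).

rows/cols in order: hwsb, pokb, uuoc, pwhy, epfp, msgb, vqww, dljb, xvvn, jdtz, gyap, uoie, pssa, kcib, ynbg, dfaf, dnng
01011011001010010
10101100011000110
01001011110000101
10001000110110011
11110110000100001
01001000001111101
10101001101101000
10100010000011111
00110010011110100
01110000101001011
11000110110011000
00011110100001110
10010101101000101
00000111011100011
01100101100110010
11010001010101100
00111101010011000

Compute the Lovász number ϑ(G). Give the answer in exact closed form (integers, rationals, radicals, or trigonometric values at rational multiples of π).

sqrt(17)

N(vqww) = {hwsb, uuoc, epfp, dljb, xvvn, gyap, uoie, kcib}, |N(vqww)| = 8.
N(uoie) = {pwhy, epfp, msgb, vqww, xvvn, kcib, ynbg, dfaf}, |N(uoie)| = 8.
N(gyap) = {hwsb, pokb, msgb, vqww, xvvn, jdtz, pssa, kcib}, |N(gyap)| = 8.
deg(jdtz) = 8; N(jdtz) = {pokb, uuoc, pwhy, xvvn, gyap, kcib, dfaf, dnng}.
Regular of degree 8 on 17 vertices: SR(17,8,3,4) — a Paley graph.
The 3 distinct eigenvalues: [8.0, 1.5616, -2.5616].
With N=17: ϑ(G) = 17·(-(-sqrt(17)/2 - 1/2))/(8−(-sqrt(17)/2 - 1/2)) = sqrt(17).
= 4.123105626… (decimal).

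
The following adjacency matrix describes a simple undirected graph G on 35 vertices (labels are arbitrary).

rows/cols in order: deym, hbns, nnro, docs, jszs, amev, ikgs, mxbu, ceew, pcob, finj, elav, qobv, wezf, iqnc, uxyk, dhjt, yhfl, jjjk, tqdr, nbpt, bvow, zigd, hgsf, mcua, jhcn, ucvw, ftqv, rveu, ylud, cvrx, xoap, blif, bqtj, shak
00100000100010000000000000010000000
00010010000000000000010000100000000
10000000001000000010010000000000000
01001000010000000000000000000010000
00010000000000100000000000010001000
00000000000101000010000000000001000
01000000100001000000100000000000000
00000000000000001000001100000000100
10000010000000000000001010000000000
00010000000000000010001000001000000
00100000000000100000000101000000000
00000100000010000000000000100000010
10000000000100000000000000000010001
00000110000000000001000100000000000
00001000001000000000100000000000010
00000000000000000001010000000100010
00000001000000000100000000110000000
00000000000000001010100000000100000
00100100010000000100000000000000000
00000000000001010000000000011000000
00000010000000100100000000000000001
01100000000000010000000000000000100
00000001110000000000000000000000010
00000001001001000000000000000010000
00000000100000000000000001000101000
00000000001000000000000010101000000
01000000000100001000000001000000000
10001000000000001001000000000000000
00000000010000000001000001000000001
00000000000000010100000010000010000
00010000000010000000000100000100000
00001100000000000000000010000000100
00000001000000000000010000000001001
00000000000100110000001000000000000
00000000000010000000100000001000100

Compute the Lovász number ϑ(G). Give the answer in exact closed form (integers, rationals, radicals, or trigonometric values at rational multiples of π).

deg(nbpt) = 4; N(nbpt) = {ikgs, iqnc, yhfl, shak}.
deg(jhcn) = 4; N(jhcn) = {finj, mcua, ucvw, rveu}.
N(ikgs) = {hbns, ceew, wezf, nbpt}, |N(ikgs)| = 4.
deg(finj) = 4; N(finj) = {nnro, iqnc, hgsf, jhcn}.
4-regular, N=35; Kneser-type, 3-subsets of [7].
The 4 distinct eigenvalues: [4.0, 2.0, -1.0, -3.0].
−35·(-3) / ((4)−(-3)) = 15 = ϑ(G).
ϑ(G) ≈ 15.000000000.

15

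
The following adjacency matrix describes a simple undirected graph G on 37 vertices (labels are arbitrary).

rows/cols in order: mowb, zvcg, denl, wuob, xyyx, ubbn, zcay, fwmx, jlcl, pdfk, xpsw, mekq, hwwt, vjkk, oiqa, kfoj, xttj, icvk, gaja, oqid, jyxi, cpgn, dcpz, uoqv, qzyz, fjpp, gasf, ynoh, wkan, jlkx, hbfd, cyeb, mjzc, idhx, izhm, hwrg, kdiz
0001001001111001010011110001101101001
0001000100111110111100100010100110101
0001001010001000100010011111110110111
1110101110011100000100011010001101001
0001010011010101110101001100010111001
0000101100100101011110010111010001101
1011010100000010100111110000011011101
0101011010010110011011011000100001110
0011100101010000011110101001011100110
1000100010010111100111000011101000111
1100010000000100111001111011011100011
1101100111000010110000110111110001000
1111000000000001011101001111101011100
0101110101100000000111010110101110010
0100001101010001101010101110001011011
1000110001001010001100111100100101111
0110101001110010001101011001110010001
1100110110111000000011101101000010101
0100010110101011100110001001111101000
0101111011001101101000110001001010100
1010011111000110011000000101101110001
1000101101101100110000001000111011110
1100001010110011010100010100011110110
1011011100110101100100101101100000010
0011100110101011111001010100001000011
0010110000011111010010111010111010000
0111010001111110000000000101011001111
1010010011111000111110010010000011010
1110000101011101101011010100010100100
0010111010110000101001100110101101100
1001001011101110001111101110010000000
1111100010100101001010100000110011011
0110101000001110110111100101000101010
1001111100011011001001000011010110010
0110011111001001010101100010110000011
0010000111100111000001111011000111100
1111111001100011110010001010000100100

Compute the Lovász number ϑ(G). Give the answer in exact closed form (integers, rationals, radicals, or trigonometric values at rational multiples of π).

Vertex jlkx has 18 neighbors: denl, xyyx, ubbn, zcay, jlcl, xpsw, mekq, xttj, gaja, cpgn, dcpz, fjpp, gasf, wkan, hbfd, cyeb, idhx, izhm.
N(oiqa) = {zvcg, zcay, fwmx, pdfk, mekq, kfoj, xttj, gaja, jyxi, dcpz, qzyz, fjpp, gasf, hbfd, mjzc, idhx, hwrg, kdiz}, |N(oiqa)| = 18.
N(ubbn) = {xyyx, zcay, fwmx, xpsw, vjkk, kfoj, icvk, gaja, oqid, jyxi, uoqv, fjpp, gasf, ynoh, jlkx, idhx, izhm, kdiz}, |N(ubbn)| = 18.
Vertex zvcg has 18 neighbors: wuob, fwmx, xpsw, mekq, hwwt, vjkk, oiqa, xttj, icvk, gaja, oqid, dcpz, gasf, wkan, cyeb, mjzc, izhm, kdiz.
G on 37 vertices is 18-regular; Paley(37): SR with (k,λ,μ)=(18,8,9).
spec(A) ≈ [18.0, 2.5414, -3.5414] (distinct, 4 d.p.).
Lovász: ϑ = −37(-sqrt(37)/2 - 1/2)/(18+-(-sqrt(37)/2 - 1/2)) = sqrt(37).
ϑ(G) ≈ 6.0828.

sqrt(37)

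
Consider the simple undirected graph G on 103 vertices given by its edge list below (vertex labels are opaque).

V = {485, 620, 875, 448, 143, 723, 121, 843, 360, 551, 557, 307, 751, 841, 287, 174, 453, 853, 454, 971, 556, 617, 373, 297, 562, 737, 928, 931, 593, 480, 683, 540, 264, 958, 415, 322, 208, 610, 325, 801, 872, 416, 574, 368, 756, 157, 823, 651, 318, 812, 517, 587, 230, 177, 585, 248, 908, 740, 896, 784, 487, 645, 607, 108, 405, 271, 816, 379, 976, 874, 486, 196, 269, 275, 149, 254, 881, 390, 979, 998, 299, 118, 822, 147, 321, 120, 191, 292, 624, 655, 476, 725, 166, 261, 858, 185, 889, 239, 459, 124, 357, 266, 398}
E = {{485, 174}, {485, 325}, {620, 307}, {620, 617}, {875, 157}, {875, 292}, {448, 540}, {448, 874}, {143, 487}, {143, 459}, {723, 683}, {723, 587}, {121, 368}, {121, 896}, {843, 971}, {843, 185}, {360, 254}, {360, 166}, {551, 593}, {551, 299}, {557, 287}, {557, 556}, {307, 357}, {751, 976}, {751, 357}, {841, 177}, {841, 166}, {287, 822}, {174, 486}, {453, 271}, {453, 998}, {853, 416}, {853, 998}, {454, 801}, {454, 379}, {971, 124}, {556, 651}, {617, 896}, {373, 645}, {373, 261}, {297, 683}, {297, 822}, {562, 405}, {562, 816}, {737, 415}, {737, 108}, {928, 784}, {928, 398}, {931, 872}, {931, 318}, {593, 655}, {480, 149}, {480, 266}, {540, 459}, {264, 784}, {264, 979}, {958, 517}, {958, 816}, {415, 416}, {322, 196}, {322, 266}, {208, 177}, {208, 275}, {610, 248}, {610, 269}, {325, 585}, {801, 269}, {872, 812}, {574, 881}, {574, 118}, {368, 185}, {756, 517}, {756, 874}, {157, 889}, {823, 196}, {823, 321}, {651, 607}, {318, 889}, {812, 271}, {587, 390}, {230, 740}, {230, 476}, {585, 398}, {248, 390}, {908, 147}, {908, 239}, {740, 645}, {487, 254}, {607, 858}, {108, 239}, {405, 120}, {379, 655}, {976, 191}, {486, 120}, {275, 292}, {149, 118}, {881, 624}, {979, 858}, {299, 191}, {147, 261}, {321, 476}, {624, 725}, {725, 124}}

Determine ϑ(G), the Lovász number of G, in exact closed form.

103*cos(pi/103)/(cos(pi/103) + 1)

N(120) = {405, 486}, |N(120)| = 2.
deg(318) = 2; N(318) = {931, 889}.
deg(124) = 2; N(124) = {971, 725}.
Vertex 322 has 2 neighbors: 196, 266.
deg(v) = 2 for all v (|V|=103); this is C_{103}, the 103-cycle.
spec(A) ≈ [2.0, 1.99628, 1.98513, 1.9666, 1.94076, 1.90769, 1.86752, 1.82041, 1.76653, 1.70608, 1.63928, 1.56638, 1.48765, 1.40339, 1.31391, 1.21954, 1.12063, 1.01756, 0.9107, 0.80045, 0.68722, 0.57144, 0.45353, 0.33394, 0.2131, 0.09147, -0.0305, -0.15236, -0.27365, -0.39392, -0.51273, -0.62963, -0.74418, -0.85597, -0.96458, -1.06959, -1.17063, -1.26731, -1.35928, -1.44619, -1.52772, -1.60357, -1.67345, -1.73711, -1.79431, -1.84483, -1.88849, -1.92512, -1.95459, -1.97679, -1.99163, -1.99907] (distinct, 5 d.p.).
Lovász: ϑ = −103(-2*cos(pi/103))/(2+-(-1)*2*cos(pi/103)) = 103*cos(pi/103)/(cos(pi/103) + 1).
ϑ(G) ≈ 51.4880205.
Lovász sandwich 51 ≤ 103*cos(pi/103)/(cos(pi/103) + 1) ≤ 52: both strict.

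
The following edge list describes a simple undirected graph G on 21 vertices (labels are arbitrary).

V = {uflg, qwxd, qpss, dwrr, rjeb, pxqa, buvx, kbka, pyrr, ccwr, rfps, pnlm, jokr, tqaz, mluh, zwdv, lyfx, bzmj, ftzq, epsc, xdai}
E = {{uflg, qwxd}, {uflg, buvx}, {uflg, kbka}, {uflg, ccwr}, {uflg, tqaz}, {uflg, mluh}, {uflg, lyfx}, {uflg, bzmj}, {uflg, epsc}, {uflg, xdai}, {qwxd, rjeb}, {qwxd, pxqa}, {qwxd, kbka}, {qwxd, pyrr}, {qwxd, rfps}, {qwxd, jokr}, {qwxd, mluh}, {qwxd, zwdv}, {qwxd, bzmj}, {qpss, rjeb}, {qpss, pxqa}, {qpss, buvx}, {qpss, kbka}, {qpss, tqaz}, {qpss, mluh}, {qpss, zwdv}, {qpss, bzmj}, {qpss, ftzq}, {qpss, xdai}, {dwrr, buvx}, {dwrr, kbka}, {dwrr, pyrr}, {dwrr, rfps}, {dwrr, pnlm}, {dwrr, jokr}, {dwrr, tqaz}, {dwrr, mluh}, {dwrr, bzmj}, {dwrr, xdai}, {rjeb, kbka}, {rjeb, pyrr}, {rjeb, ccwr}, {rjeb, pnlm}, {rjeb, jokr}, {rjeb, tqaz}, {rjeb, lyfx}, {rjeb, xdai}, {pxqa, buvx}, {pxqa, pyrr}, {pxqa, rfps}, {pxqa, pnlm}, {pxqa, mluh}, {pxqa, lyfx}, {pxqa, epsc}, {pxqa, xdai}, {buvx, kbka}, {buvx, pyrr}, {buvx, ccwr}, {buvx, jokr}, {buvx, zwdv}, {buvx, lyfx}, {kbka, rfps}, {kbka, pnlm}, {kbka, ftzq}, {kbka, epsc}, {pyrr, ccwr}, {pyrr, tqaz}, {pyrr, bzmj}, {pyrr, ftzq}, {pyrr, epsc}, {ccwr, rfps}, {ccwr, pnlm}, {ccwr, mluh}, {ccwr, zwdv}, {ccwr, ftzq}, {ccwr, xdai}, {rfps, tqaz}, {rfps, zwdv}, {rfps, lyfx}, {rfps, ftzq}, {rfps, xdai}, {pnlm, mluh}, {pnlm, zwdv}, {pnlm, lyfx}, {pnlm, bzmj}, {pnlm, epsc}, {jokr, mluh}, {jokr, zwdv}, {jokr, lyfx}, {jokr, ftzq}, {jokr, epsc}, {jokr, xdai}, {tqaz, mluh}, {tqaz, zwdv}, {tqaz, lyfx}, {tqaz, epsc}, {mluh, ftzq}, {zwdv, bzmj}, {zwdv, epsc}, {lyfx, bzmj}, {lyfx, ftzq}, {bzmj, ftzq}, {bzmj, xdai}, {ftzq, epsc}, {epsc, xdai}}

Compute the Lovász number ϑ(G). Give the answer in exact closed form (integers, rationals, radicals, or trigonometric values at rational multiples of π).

Vertex lyfx has 10 neighbors: uflg, rjeb, pxqa, buvx, rfps, pnlm, jokr, tqaz, bzmj, ftzq.
N(rfps) = {qwxd, dwrr, pxqa, kbka, ccwr, tqaz, zwdv, lyfx, ftzq, xdai}, |N(rfps)| = 10.
deg(zwdv) = 10; N(zwdv) = {qwxd, qpss, buvx, ccwr, rfps, pnlm, jokr, tqaz, bzmj, epsc}.
N(qwxd) = {uflg, rjeb, pxqa, kbka, pyrr, rfps, jokr, mluh, zwdv, bzmj}, |N(qwxd)| = 10.
G on 21 vertices is 10-regular; Kneser K(7,2) on C(7,2)=21 vertices.
The 3 distinct eigenvalues: [10.0, 1.0, -4.0].
Lovász: ϑ = −21(-4)/(10+-1*(-4)) = 6.
≈ 6.00000 (to 5 d.p.).

6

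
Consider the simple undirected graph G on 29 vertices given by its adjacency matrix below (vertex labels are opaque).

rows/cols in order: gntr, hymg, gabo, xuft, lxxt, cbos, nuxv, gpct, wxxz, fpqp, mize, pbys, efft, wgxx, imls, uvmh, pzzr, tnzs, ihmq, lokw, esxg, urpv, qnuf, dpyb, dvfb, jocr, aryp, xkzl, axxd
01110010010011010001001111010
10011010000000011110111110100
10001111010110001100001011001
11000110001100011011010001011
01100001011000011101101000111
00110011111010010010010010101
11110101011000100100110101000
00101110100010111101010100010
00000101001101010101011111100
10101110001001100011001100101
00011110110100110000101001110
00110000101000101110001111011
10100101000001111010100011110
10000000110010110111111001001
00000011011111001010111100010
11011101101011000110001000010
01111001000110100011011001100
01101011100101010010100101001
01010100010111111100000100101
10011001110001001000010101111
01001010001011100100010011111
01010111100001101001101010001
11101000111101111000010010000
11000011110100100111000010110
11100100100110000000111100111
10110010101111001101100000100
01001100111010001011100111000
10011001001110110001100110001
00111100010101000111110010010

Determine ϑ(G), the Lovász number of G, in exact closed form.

sqrt(29)

N(esxg) = {hymg, lxxt, nuxv, mize, efft, wgxx, imls, tnzs, urpv, dvfb, jocr, aryp, xkzl, axxd}, |N(esxg)| = 14.
deg(ihmq) = 14; N(ihmq) = {hymg, xuft, cbos, fpqp, pbys, efft, wgxx, imls, uvmh, pzzr, tnzs, dpyb, aryp, axxd}.
deg(axxd) = 14; N(axxd) = {gabo, xuft, lxxt, cbos, fpqp, pbys, wgxx, tnzs, ihmq, lokw, esxg, urpv, dvfb, xkzl}.
N(gpct) = {gabo, lxxt, cbos, nuxv, wxxz, efft, imls, uvmh, pzzr, tnzs, lokw, urpv, dpyb, xkzl}, |N(gpct)| = 14.
Regular of degree 14 on 29 vertices: SR(29,14,6,7) — a Paley graph.
A has 3 distinct eigenvalues ≈ [14.0, 2.1926, -3.1926].
λ_max=14, λ_min=-sqrt(29)/2 - 1/2; ϑ = −29·λ_min/(λ_max−λ_min) = sqrt(29).
≈ 5.3851648 (to 7 d.p.).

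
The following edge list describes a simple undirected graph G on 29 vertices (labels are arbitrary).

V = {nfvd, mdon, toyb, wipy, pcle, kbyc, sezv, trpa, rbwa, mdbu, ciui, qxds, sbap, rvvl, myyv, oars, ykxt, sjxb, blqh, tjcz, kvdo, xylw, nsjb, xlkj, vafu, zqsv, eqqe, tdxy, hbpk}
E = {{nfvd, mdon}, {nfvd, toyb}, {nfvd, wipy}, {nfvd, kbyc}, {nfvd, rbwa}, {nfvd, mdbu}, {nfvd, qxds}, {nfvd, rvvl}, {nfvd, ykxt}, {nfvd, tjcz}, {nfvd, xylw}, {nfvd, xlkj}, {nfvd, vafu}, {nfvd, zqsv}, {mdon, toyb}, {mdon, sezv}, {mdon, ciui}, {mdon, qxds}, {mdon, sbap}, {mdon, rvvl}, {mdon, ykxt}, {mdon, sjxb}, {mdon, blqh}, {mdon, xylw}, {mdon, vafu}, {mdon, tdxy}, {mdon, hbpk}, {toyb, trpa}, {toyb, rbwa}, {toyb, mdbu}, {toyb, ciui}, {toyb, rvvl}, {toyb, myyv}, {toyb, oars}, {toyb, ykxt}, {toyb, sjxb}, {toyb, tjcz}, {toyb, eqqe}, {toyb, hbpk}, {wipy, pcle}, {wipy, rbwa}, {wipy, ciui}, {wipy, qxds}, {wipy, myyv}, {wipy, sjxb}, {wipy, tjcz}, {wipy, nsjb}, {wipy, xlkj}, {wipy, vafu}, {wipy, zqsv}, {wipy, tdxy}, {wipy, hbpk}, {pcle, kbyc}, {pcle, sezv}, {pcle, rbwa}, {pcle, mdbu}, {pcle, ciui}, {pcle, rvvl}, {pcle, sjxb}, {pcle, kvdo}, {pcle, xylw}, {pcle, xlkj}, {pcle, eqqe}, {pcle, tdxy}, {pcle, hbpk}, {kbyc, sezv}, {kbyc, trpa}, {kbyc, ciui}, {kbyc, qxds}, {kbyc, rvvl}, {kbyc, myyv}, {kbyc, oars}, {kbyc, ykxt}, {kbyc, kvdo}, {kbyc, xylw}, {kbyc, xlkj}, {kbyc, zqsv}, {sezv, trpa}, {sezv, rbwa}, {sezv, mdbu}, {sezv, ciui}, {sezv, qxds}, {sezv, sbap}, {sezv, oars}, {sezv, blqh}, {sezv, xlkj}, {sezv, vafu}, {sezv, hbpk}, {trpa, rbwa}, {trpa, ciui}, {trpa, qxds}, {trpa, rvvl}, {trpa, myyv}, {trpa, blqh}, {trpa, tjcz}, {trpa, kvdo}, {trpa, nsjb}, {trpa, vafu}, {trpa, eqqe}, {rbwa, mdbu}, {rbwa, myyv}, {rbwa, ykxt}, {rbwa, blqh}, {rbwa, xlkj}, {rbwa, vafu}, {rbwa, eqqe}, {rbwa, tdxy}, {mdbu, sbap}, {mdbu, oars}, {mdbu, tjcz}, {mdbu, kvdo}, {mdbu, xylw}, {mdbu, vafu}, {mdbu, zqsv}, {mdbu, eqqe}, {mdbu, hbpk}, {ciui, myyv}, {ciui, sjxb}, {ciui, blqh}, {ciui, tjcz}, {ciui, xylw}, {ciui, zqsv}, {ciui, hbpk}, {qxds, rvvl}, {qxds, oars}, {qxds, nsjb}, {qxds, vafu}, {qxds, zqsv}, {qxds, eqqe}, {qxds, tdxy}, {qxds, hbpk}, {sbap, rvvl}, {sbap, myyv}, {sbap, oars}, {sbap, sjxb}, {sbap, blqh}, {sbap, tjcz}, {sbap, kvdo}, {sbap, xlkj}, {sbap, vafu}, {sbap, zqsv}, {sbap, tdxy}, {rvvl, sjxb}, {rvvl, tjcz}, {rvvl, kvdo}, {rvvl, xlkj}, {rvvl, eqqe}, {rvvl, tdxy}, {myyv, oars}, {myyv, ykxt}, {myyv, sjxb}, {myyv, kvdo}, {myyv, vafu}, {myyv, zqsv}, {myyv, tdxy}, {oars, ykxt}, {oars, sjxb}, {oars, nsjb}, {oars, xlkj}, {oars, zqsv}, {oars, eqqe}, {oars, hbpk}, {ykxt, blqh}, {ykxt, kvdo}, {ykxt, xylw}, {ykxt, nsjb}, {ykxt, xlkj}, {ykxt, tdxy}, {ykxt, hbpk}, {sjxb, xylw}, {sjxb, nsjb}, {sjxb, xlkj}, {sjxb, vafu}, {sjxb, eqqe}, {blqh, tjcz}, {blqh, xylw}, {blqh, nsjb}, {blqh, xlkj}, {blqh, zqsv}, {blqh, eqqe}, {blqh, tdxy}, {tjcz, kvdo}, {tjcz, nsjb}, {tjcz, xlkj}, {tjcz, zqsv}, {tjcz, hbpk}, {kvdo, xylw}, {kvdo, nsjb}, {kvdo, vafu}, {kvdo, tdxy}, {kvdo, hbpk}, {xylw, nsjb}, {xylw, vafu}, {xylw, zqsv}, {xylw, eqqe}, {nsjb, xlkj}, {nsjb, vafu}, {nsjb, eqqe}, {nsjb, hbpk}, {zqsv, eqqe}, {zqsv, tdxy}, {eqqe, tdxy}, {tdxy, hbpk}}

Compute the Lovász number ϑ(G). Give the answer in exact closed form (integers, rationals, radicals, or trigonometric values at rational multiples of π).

sqrt(29)

Vertex eqqe has 14 neighbors: toyb, pcle, trpa, rbwa, mdbu, qxds, rvvl, oars, sjxb, blqh, xylw, nsjb, zqsv, tdxy.
N(pcle) = {wipy, kbyc, sezv, rbwa, mdbu, ciui, rvvl, sjxb, kvdo, xylw, xlkj, eqqe, tdxy, hbpk}, |N(pcle)| = 14.
Vertex sjxb has 14 neighbors: mdon, toyb, wipy, pcle, ciui, sbap, rvvl, myyv, oars, xylw, nsjb, xlkj, vafu, eqqe.
N(tjcz) = {nfvd, toyb, wipy, trpa, mdbu, ciui, sbap, rvvl, blqh, kvdo, nsjb, xlkj, zqsv, hbpk}, |N(tjcz)| = 14.
14-regular, N=29; Paley(29): SR with (k,λ,μ)=(14,6,7).
Distinct eigenvalues (to 4 d.p.): [14.0, 2.1926, -3.1926].
λ_max=14, λ_min=-sqrt(29)/2 - 1/2; ϑ = −29·λ_min/(λ_max−λ_min) = sqrt(29).
Numerically 5.38516481.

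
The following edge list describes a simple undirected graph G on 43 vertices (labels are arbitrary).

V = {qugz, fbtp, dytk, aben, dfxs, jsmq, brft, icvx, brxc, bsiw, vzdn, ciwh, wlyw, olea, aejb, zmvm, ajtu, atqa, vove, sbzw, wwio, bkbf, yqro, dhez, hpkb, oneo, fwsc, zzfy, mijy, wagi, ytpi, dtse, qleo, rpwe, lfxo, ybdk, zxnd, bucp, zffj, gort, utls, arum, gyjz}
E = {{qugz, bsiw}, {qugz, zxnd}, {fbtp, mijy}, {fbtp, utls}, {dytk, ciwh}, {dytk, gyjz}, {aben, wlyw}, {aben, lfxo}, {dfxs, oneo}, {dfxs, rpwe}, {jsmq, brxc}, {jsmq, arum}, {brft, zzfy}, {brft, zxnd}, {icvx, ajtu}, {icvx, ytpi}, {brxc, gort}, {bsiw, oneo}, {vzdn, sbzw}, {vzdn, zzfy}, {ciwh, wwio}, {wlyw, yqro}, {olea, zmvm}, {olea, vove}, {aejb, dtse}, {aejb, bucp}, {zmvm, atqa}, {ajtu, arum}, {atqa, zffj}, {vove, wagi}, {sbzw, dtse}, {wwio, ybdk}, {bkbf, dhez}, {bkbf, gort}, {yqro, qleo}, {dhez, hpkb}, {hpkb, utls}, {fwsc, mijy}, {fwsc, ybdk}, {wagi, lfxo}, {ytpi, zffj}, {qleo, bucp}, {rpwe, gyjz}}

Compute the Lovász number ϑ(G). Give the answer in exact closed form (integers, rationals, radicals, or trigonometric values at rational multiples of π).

43*cos(pi/43)/(cos(pi/43) + 1)

Vertex oneo has 2 neighbors: dfxs, bsiw.
Vertex wagi has 2 neighbors: vove, lfxo.
Vertex fbtp has 2 neighbors: mijy, utls.
deg(hpkb) = 2; N(hpkb) = {dhez, utls}.
G on 43 vertices is 2-regular; the odd cycle C_{43}.
A has 22 distinct eigenvalues ≈ [2.0, 1.9787, 1.9152, 1.8109, 1.668, 1.4895, 1.2793, 1.0419, 0.7822, 0.5059, 0.2187, -0.073, -0.3633, -0.6458, -0.9145, -1.1637, -1.3881, -1.583, -1.7441, -1.868, -1.9522, -1.9947].
Lovász (edge-transitive): ϑ = −43·(-2*cos(pi/43))/((2)−(-2*cos(pi/43))) = 43*cos(pi/43)/(cos(pi/43) + 1).
= 21.471283746… (decimal).
Sandwich: α(G)=21 ≤ ϑ(G)=43*cos(pi/43)/(cos(pi/43) + 1) ≤ χ(Ḡ)=22 (both strict).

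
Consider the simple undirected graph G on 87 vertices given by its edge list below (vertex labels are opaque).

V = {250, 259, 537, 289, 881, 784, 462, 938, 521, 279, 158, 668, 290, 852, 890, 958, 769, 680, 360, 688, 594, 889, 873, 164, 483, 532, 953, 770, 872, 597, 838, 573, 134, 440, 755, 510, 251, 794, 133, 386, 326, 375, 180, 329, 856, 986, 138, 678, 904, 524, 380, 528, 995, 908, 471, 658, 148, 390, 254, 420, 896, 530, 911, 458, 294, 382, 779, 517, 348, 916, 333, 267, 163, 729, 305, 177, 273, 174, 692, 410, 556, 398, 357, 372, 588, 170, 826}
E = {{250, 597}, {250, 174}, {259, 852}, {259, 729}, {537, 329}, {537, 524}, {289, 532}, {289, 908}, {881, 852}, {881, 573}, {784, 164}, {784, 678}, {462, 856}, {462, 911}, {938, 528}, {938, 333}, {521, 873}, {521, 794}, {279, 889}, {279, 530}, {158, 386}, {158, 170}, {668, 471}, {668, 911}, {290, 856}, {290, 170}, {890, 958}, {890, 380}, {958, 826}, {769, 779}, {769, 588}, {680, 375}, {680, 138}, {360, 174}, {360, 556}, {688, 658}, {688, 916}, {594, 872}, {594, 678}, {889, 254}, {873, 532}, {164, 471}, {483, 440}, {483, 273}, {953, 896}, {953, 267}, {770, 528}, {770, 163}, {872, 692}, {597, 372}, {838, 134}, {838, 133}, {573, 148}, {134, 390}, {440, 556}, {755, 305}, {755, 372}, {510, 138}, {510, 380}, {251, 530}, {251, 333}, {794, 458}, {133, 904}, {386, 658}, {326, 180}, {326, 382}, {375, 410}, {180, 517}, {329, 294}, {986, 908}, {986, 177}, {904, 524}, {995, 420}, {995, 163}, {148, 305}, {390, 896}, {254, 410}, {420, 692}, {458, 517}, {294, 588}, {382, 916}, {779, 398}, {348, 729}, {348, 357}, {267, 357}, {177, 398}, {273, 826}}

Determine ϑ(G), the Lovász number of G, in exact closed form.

N(158) = {386, 170}, |N(158)| = 2.
deg(510) = 2; N(510) = {138, 380}.
Vertex 532 has 2 neighbors: 289, 873.
deg(375) = 2; N(375) = {680, 410}.
87-vertex 2-regular graph: this is C_{87}, the 87-cycle.
spec(A) ≈ [2.0, 1.995, 1.979, 1.953, 1.917, 1.871, 1.815, 1.75, 1.675, 1.592, 1.501, 1.401, 1.295, 1.181, 1.062, 0.937, 0.807, 0.673, 0.535, 0.395, 0.252, 0.108, -0.036, -0.18, -0.324, -0.465, -0.604, -0.74, -0.872, -1.0, -1.122, -1.239, -1.349, -1.452, -1.547, -1.635, -1.714, -1.784, -1.844, -1.895, -1.936, -1.967, -1.988, -1.999] (distinct, 3 d.p.).
−87·(-2*cos(pi/87)) / ((2)−(-2*cos(pi/87))) = 87*cos(pi/87)/(cos(pi/87) + 1) = ϑ(G).
≈ 43.48581645 (to 8 d.p.).
α=43, χ(Ḡ)=44; ϑ=87*cos(pi/87)/(cos(pi/87) + 1) lies between (both strict).

87*cos(pi/87)/(cos(pi/87) + 1)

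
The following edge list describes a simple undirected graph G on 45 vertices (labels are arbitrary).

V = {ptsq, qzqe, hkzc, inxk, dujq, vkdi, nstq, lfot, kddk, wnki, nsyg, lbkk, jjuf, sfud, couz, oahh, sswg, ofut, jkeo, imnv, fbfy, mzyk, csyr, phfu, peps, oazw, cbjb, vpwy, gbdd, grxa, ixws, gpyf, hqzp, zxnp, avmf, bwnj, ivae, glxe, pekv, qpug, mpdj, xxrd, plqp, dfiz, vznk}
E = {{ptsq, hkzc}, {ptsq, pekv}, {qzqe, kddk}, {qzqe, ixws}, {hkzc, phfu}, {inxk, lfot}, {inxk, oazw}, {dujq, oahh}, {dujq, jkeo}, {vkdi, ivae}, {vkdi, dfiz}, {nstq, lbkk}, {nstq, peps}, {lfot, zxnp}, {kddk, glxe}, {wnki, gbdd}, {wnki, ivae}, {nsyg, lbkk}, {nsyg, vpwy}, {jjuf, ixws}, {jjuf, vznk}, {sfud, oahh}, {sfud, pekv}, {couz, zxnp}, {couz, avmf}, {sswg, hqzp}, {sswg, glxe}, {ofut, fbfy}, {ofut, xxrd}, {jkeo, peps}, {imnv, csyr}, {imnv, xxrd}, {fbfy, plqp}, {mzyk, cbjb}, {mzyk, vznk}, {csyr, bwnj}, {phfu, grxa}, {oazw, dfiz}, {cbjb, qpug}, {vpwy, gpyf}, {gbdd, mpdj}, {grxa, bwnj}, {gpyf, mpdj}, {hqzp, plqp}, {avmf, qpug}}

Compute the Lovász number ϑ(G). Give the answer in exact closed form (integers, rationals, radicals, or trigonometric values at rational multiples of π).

deg(hqzp) = 2; N(hqzp) = {sswg, plqp}.
Vertex nstq has 2 neighbors: lbkk, peps.
N(dfiz) = {vkdi, oazw}, |N(dfiz)| = 2.
N(mzyk) = {cbjb, vznk}, |N(mzyk)| = 2.
2-regular, N=45; this is C_{45}, the 45-cycle.
The 23 distinct eigenvalues: [2.0, 1.9805, 1.9225, 1.8271, 1.6961, 1.5321, 1.3383, 1.1184, 0.8767, 0.618, 0.3473, 0.0698, -0.2091, -0.4838, -0.7492, -1.0, -1.2313, -1.4387, -1.618, -1.7659, -1.8794, -1.9563, -1.9951].
Lovász: ϑ = −45(-2*cos(pi/45))/(2+-(-1)*2*cos(pi/45)) = 45*cos(pi/45)/(cos(pi/45) + 1).
Numerically 22.4725621.
22 ≤ 45*cos(pi/45)/(cos(pi/45) + 1) ≤ 23: both strict.

45*cos(pi/45)/(cos(pi/45) + 1)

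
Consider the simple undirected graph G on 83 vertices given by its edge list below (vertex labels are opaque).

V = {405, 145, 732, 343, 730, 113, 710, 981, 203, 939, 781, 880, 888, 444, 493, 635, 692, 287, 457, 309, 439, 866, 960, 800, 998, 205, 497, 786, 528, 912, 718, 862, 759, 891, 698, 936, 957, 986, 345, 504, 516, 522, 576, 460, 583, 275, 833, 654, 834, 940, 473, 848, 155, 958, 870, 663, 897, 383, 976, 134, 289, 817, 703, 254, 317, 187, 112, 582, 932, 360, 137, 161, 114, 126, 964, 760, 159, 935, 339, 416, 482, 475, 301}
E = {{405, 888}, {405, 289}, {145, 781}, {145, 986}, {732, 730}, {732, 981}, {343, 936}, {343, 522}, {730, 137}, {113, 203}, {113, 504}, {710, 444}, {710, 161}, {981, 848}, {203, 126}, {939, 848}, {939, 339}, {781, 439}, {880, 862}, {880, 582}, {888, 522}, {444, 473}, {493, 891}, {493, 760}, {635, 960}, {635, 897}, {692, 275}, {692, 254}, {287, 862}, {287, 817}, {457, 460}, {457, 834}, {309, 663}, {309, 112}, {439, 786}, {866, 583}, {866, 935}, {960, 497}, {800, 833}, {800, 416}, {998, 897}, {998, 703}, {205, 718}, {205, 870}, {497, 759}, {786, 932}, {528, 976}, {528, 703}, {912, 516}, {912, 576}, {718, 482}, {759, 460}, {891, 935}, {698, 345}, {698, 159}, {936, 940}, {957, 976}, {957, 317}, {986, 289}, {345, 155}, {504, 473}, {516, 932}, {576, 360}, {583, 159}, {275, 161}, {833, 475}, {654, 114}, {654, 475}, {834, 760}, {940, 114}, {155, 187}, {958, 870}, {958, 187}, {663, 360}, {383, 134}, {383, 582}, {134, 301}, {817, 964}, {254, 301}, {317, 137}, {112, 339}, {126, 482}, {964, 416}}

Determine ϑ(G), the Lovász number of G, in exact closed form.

N(416) = {800, 964}, |N(416)| = 2.
Vertex 698 has 2 neighbors: 345, 159.
Vertex 360 has 2 neighbors: 576, 663.
deg(710) = 2; N(710) = {444, 161}.
deg(v) = 2 for all v (|V|=83); this is C_{83}, the 83-cycle.
A has 42 distinct eigenvalues ≈ [2.0, 1.994272, 1.977121, 1.948645, 1.909008, 1.858436, 1.797219, 1.725708, 1.644312, 1.553498, 1.453785, 1.345745, 1.229997, 1.107203, 0.978068, 0.84333, 0.703762, 0.560163, 0.413355, 0.264179, 0.113491, -0.037848, -0.18897, -0.33901, -0.487108, -0.632415, -0.774101, -0.911352, -1.043383, -1.169438, -1.288794, -1.400768, -1.504719, -1.600051, -1.686218, -1.762726, -1.829138, -1.885072, -1.930209, -1.96429, -1.98712, -1.998568].
ϑ = −N·λ_min/(λ_max−λ_min) = −83·(-2*cos(pi/83))/(2−(-2*cos(pi/83))) = 83*cos(pi/83)/(cos(pi/83) + 1).
Numerically 41.485133.
α=41, χ(Ḡ)=42; ϑ=83*cos(pi/83)/(cos(pi/83) + 1) lies between (both strict).

83*cos(pi/83)/(cos(pi/83) + 1)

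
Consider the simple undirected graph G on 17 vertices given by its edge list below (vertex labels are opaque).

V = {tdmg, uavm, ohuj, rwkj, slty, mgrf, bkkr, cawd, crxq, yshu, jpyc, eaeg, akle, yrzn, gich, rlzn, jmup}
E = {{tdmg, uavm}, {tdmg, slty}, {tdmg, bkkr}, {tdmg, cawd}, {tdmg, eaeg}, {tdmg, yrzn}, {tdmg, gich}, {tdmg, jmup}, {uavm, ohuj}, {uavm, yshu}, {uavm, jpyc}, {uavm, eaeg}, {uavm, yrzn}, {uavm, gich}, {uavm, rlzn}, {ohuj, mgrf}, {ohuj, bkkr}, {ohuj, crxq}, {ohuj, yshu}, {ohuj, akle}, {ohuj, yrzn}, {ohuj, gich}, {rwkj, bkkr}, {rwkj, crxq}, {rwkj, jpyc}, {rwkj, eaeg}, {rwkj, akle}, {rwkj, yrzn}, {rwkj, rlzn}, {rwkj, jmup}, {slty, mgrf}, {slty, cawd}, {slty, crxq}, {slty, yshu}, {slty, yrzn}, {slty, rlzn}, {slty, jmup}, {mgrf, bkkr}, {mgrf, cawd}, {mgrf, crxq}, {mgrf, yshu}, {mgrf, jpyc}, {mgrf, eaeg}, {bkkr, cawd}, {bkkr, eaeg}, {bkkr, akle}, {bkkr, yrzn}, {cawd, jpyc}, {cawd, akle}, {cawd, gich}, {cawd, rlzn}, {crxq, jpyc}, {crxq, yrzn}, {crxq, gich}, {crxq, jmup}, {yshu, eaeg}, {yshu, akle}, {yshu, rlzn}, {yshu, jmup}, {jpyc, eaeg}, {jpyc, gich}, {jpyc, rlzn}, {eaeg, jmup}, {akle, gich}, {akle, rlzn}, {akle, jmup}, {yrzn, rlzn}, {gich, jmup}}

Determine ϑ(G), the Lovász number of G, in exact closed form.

Vertex jmup has 8 neighbors: tdmg, rwkj, slty, crxq, yshu, eaeg, akle, gich.
deg(gich) = 8; N(gich) = {tdmg, uavm, ohuj, cawd, crxq, jpyc, akle, jmup}.
Vertex yrzn has 8 neighbors: tdmg, uavm, ohuj, rwkj, slty, bkkr, crxq, rlzn.
N(cawd) = {tdmg, slty, mgrf, bkkr, jpyc, akle, gich, rlzn}, |N(cawd)| = 8.
Regular of degree 8 on 17 vertices: strongly regular (17,8,3,4).
spec(A) ≈ [8.0, 1.56155, -2.56155] (distinct, 5 d.p.).
With N=17: ϑ(G) = 17·(-(-sqrt(17)/2 - 1/2))/(8−(-sqrt(17)/2 - 1/2)) = sqrt(17).
≈ 4.123106 (to 6 d.p.).

sqrt(17)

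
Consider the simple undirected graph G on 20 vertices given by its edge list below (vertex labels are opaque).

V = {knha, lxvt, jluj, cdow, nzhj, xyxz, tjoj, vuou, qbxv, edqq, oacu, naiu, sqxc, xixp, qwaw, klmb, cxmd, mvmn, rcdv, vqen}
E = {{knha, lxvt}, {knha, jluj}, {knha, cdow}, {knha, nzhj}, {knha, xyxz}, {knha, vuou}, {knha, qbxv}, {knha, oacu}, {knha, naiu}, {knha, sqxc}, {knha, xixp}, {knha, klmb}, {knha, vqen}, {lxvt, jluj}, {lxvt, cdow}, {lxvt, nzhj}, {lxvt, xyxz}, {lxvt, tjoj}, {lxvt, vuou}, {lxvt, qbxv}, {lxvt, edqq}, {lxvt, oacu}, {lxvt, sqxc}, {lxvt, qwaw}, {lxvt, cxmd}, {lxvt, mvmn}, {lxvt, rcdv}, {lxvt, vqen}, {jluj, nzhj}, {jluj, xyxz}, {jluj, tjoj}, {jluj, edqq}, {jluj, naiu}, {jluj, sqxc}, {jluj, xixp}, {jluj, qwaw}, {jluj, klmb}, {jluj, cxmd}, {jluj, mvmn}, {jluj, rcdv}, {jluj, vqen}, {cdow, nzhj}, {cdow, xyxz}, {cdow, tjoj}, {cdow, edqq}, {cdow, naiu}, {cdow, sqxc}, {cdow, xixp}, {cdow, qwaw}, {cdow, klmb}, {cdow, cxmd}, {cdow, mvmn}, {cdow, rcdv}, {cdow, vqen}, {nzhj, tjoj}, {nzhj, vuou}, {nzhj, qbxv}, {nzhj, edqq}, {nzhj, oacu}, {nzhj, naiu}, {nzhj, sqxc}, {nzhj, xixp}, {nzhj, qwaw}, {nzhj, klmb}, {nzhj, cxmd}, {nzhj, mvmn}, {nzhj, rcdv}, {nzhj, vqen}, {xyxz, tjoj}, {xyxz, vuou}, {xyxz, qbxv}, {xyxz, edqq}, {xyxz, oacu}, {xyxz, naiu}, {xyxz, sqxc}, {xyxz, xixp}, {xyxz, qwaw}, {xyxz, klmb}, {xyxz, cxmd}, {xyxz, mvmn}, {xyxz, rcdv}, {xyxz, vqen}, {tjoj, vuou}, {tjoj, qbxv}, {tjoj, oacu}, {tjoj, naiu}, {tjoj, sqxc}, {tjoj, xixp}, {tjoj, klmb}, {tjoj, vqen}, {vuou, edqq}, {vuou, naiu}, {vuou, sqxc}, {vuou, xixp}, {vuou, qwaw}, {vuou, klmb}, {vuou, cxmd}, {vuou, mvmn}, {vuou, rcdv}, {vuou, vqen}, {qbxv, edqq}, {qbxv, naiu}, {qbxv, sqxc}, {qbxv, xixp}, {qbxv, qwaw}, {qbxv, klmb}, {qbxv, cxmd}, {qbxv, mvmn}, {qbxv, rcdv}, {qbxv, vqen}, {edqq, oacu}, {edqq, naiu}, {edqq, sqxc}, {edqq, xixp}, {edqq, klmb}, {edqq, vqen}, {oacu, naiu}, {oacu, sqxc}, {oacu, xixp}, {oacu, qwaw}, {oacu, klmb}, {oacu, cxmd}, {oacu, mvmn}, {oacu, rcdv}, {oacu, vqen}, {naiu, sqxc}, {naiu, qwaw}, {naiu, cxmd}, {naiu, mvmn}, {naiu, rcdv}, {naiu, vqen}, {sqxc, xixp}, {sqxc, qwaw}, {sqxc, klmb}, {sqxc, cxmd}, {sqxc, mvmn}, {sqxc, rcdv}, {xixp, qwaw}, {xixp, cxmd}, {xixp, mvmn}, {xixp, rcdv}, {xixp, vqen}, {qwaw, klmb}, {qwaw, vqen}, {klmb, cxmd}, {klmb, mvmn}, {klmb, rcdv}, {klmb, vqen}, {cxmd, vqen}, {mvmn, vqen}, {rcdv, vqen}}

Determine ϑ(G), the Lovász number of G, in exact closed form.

deg(cdow) = 15; N(cdow) = {knha, lxvt, nzhj, xyxz, tjoj, edqq, naiu, sqxc, xixp, qwaw, klmb, cxmd, mvmn, rcdv, vqen}.
deg(nzhj) = 18; N(nzhj) = {knha, lxvt, jluj, cdow, tjoj, vuou, qbxv, edqq, oacu, naiu, sqxc, xixp, qwaw, klmb, cxmd, mvmn, rcdv, vqen}.
Vertex jluj has 15 neighbors: knha, lxvt, nzhj, xyxz, tjoj, edqq, naiu, sqxc, xixp, qwaw, klmb, cxmd, mvmn, rcdv, vqen.
N(mvmn) = {lxvt, jluj, cdow, nzhj, xyxz, vuou, qbxv, oacu, naiu, sqxc, xixp, klmb, vqen}, |N(mvmn)| = 13.
K_{7,5,4,2,2} (perfect); ϑ(G) = α(G) = max{7,5,4,2,2} = 7.
ϑ(G) ≈ 7.00000000.
Sandwich: α(G)=7 ≤ ϑ(G)=7 ≤ χ(Ḡ)=7 (collapsed).

7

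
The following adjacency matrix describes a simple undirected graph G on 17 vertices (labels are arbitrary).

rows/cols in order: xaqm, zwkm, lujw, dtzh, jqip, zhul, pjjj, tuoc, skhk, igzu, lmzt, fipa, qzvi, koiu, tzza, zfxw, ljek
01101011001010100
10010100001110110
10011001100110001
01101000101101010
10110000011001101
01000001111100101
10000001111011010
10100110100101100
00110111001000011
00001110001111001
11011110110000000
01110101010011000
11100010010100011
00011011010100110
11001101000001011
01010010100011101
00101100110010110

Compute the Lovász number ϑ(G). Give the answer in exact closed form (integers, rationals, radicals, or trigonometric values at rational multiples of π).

sqrt(17)

Vertex dtzh has 8 neighbors: zwkm, lujw, jqip, skhk, lmzt, fipa, koiu, zfxw.
deg(koiu) = 8; N(koiu) = {dtzh, jqip, pjjj, tuoc, igzu, fipa, tzza, zfxw}.
Vertex tuoc has 8 neighbors: xaqm, lujw, zhul, pjjj, skhk, fipa, koiu, tzza.
Vertex xaqm has 8 neighbors: zwkm, lujw, jqip, pjjj, tuoc, lmzt, qzvi, tzza.
deg(v) = 8 for all v (|V|=17); SR(17,8,3,4) — a Paley graph.
spec(A) ≈ [8.0, 1.562, -2.562] (distinct, 3 d.p.).
Lovász: ϑ = −17(-sqrt(17)/2 - 1/2)/(8+-(-sqrt(17)/2 - 1/2)) = sqrt(17).
Numerically 4.12311.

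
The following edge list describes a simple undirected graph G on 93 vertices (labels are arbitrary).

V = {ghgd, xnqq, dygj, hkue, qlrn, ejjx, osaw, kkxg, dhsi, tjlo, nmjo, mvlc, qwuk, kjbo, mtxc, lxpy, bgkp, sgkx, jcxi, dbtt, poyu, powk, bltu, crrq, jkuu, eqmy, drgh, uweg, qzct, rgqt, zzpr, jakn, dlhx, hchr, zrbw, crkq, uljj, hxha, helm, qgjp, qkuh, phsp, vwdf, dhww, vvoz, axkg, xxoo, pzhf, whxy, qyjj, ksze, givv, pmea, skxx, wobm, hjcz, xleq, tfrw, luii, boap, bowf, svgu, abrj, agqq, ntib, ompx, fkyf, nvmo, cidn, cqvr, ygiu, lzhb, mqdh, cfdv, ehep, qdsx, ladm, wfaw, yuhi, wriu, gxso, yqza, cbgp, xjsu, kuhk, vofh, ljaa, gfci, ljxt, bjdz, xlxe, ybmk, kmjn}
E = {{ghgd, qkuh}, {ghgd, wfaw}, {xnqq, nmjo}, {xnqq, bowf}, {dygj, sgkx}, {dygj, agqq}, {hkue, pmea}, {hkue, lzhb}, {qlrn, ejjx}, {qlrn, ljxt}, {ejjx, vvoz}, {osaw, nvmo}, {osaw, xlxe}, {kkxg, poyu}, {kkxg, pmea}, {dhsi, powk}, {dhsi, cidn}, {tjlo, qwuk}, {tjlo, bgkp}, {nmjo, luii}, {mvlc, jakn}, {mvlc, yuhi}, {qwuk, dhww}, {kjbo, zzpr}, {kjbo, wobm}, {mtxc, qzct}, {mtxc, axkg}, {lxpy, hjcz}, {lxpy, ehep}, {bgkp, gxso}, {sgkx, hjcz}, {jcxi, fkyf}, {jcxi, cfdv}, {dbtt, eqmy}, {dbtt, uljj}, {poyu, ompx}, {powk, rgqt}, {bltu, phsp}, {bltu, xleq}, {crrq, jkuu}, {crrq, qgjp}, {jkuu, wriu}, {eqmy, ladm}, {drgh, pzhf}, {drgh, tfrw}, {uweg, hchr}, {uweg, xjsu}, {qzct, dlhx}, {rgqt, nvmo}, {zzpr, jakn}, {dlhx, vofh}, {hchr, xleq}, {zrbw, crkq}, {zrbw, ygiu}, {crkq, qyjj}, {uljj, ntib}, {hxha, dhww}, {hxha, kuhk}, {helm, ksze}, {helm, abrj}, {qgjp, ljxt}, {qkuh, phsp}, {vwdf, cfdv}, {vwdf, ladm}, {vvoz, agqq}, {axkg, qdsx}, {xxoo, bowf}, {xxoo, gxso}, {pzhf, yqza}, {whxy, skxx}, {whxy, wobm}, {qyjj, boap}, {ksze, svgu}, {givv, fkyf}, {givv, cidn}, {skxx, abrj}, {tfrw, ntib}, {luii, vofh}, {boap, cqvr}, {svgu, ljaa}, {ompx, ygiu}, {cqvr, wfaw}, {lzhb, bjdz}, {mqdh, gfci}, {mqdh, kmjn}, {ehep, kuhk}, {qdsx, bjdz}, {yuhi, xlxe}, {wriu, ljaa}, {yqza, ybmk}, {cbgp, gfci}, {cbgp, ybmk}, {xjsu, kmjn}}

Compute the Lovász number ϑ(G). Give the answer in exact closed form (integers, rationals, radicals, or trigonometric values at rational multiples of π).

93*cos(pi/93)/(cos(pi/93) + 1)

deg(zrbw) = 2; N(zrbw) = {crkq, ygiu}.
deg(ybmk) = 2; N(ybmk) = {yqza, cbgp}.
deg(uljj) = 2; N(uljj) = {dbtt, ntib}.
Vertex wobm has 2 neighbors: kjbo, whxy.
Every vertex has degree 2 (N=93); this is C_{93}, the 93-cycle.
Distinct eigenvalues (to 4 d.p.): [2.0, 1.9954, 1.9818, 1.9591, 1.9274, 1.887, 1.8379, 1.7805, 1.7149, 1.6415, 1.5606, 1.4727, 1.3779, 1.2769, 1.1701, 1.0579, 0.9409, 0.8196, 0.6946, 0.5664, 0.4356, 0.3029, 0.1687, 0.0338, -0.1013, -0.2359, -0.3695, -0.5013, -0.6309, -0.7576, -0.8808, -1.0, -1.1146, -1.2242, -1.3282, -1.4261, -1.5175, -1.602, -1.6792, -1.7487, -1.8102, -1.8635, -1.9083, -1.9443, -1.9715, -1.9897, -1.9989].
Lovász (edge-transitive): ϑ = −93·(-2*cos(pi/93))/((2)−(-2*cos(pi/93))) = 93*cos(pi/93)/(cos(pi/93) + 1).
≈ 46.48673 (to 5 d.p.).
Check 46 ≤ 93*cos(pi/93)/(cos(pi/93) + 1) ≤ 47: both strict.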